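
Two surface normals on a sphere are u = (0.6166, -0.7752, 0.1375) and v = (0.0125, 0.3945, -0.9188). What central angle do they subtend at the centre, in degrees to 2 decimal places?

u·v = -0.4244; |u| = 1.0000, |v| = 1.0000.
cos θ = (u·v)/(|u||v|) = -0.4244, so θ = 115.12°.

115.12°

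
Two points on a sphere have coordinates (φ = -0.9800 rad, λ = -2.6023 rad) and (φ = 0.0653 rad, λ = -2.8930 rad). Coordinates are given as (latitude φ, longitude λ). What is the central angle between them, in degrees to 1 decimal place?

Let φ₁ = -0.9800 rad, φ₂ = 0.0653 rad, and Δλ = -0.2907 rad.
cos c = sin φ₁ sin φ₂ + cos φ₁ cos φ₂ cos Δλ = (-0.8305)(0.0653) + (0.5570)(0.9979)(0.9580) = 0.47832,
so c = arccos(0.47832) = 1.07205 rad.
So the angular separation is 61.4°.

61.4°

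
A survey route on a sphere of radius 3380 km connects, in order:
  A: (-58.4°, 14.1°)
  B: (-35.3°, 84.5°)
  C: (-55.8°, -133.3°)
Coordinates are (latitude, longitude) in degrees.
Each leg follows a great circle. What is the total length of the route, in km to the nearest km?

7899 km

Leg A→B: central angle 0.8820 rad, distance 2981.1 km.
Leg B→C: central angle 1.4551 rad, distance 4918.2 km.
Total: 2981.1 + 4918.2 ≈ 7899 km.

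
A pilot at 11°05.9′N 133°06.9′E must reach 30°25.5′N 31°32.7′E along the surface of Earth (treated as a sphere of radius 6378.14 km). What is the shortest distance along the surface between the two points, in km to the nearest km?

Let φ₁ = 0.1937 rad, φ₂ = 0.5310 rad, and Δλ = -1.7727 rad.
cos c = sin φ₁ sin φ₂ + cos φ₁ cos φ₂ cos Δλ = (0.1925)(0.5064) + (0.9813)(0.8623)(-0.2006) = -0.07223,
so c = arccos(-0.07223) = 1.64309 rad.
Distance = R·c = 6378.14 × 1.6431 ≈ 10480 km.

10480 km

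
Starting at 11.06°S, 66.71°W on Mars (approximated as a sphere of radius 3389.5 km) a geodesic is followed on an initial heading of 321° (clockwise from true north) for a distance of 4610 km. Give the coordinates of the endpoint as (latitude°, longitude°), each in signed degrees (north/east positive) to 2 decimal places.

Angular distance δ = d/R = 4610/3389.5 = 1.36008 rad; initial bearing θ = 5.6025 rad.
sin φ₂ = sin φ₁ cos δ + cos φ₁ sin δ cos θ = (-0.1918)(0.2092) + (0.9814)(0.9779)(0.7771) = 0.7057, so φ₂ = 44.89°.
Δλ = atan2(sin θ sin δ cos φ₁, cos δ − sin φ₁ sin φ₂) = atan2(-0.6040, 0.3445) = -60.297°.
λ₂ = -66.710° − 60.297° = -127.01°.

44.89°, -127.01°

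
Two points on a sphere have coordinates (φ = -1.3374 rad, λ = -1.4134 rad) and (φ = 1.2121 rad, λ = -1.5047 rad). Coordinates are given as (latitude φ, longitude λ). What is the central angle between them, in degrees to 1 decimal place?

146.1°

Let φ₁ = -1.3374 rad, φ₂ = 1.2121 rad, and Δλ = -0.0913 rad.
Haversine: a = sin²(Δφ/2) + cos φ₁ cos φ₂ sin²(Δλ/2) = 0.9149 + (0.2313)(0.3511)(0.0021) = 0.91506.
Central angle c = 2·arcsin(√a) = 2.55011 rad.
So the angular separation is 146.1°.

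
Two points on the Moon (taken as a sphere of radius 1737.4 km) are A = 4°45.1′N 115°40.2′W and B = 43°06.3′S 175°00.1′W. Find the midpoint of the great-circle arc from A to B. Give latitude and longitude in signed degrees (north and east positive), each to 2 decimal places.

Central angle δ = 1.2508 rad. Interpolating on the sphere with fraction f = 0.5:
P = [sin((1−f)δ)·A + sin(fδ)·B] / sin δ = 0.6167·A + 0.6167·B in Cartesian coordinates,
giving P = (-0.7148, -0.5932, -0.3704), i.e. latitude -21.74°, longitude -140.31°.

-21.74°, -140.31°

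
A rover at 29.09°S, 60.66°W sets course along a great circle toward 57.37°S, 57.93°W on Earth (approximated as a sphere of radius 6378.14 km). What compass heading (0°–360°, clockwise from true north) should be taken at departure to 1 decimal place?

With φ₁ = -0.5077, φ₂ = -1.0013, Δλ = 0.0476 rad, the forward-azimuth formula gives
θ = atan2( sin Δλ cos φ₂ , cos φ₁ sin φ₂ − sin φ₁ cos φ₂ cos Δλ ) = atan2(0.0257, -0.4741) = 176.90°.
So the initial bearing is 176.9°.

176.9°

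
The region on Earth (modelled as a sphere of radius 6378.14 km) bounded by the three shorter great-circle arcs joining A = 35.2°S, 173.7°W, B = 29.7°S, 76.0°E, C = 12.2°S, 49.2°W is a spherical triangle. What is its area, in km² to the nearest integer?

Side lengths (central angles): a = 1.9657, b = 1.9077, c = 1.5314 rad; semiperimeter s = 2.7024.
By l'Huilier's theorem, tan(E/4) = √[tan(s/2) tan((s−a)/2) tan((s−b)/2) tan((s−c)/2)], giving spherical excess E = 2.4260 rad.
Area = E·R² = 2.4260 × (6378.14)² ≈ 98689299 km².

98689299 km²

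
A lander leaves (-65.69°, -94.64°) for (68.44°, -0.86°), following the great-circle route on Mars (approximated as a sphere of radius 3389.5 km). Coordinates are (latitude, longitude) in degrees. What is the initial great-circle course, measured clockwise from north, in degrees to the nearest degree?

With φ₁ = -1.1465, φ₂ = 1.1945, Δλ = 1.6368 rad, the forward-azimuth formula gives
θ = atan2( sin Δλ cos φ₂ , cos φ₁ sin φ₂ − sin φ₁ cos φ₂ cos Δλ ) = atan2(0.3667, 0.3608) = 45.46°.
So the initial bearing is 45°.

45°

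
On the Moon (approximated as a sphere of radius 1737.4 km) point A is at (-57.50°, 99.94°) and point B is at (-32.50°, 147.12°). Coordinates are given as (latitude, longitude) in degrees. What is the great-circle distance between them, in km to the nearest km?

1226 km

With latitudes φ₁ = -57.500°, φ₂ = -32.500° and longitude difference Δλ = 47.180°:
cos c = sin φ₁ sin φ₂ + cos φ₁ cos φ₂ cos Δλ = (-0.8434)(-0.5373) + (0.5373)(0.8434)(0.6797) = 0.76116,
so c = arccos(0.76116) = 0.70569 rad.
Distance = R·c = 1737.4 × 0.7057 ≈ 1226 km.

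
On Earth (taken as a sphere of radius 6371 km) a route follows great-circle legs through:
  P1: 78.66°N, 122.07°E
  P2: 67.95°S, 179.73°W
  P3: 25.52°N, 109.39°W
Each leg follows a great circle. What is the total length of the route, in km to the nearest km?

Leg P1→P2: central angle 2.6257 rad, distance 16728.5 km.
Leg P2→P3: central angle 1.8602 rad, distance 11851.0 km.
Total: 16728.5 + 11851.0 ≈ 28579 km.

28579 km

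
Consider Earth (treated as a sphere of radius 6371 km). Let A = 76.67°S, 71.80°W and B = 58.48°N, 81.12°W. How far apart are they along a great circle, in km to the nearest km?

15042 km

With latitudes φ₁ = -76.670°, φ₂ = 58.480° and longitude difference Δλ = -9.320°:
cos c = sin φ₁ sin φ₂ + cos φ₁ cos φ₂ cos Δλ = (-0.9731)(0.8525) + (0.2306)(0.5228)(0.9868) = -0.71055,
so c = arccos(-0.71055) = 2.36107 rad.
Distance = R·c = 6371 × 2.3611 ≈ 15042 km.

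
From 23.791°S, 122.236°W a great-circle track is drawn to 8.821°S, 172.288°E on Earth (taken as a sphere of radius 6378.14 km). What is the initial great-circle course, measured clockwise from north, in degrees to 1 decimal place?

271.6°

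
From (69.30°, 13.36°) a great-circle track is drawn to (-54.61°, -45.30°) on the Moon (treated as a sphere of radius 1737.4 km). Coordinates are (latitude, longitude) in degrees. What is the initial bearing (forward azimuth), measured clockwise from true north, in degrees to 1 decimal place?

221.0°

Δλ = -58.660° = -1.0238 rad.
y = sin Δλ · cos φ₂ = (-0.8541)(0.5791) = -0.4946
x = cos φ₁ sin φ₂ − sin φ₁ cos φ₂ cos Δλ = (0.3535)(-0.8152) − (0.9354)(0.5791)(0.5201) = -0.5699
θ = atan2(y, x) = -139.05°; adding 360° gives 221.0°.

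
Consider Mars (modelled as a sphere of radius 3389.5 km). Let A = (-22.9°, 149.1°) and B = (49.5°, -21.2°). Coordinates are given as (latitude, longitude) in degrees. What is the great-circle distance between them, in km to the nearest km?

9011 km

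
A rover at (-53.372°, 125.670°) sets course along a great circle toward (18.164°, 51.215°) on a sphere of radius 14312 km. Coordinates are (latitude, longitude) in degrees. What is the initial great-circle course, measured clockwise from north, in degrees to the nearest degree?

With φ₁ = -0.9315, φ₂ = 0.3170, Δλ = -1.2995 rad, the forward-azimuth formula gives
θ = atan2( sin Δλ cos φ₂ , cos φ₁ sin φ₂ − sin φ₁ cos φ₂ cos Δλ ) = atan2(-0.9154, 0.3903) = -66.91°.
Adding 360° brings this into [0°, 360°): 293°.

293°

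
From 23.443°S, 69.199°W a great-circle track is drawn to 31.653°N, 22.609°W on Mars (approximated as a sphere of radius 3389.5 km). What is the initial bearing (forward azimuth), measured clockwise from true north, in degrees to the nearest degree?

41°

Δλ = 46.590° = 0.8131 rad.
y = sin Δλ · cos φ₂ = (0.7265)(0.8512) = 0.6184
x = cos φ₁ sin φ₂ − sin φ₁ cos φ₂ cos Δλ = (0.9175)(0.5248) − (-0.3978)(0.8512)(0.6872) = 0.7142
θ = atan2(y, x) = 40.89°, so the bearing is 41°.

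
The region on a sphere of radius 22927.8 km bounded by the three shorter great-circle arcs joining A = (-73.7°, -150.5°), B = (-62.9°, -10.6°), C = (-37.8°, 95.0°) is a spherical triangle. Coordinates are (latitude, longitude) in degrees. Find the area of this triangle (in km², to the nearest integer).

Side lengths (central angles): a = 1.1054, b = 1.0515, c = 0.7127 rad; semiperimeter s = 1.4347.
By l'Huilier's theorem, tan(E/4) = √[tan(s/2) tan((s−a)/2) tan((s−b)/2) tan((s−c)/2)], giving spherical excess E = 0.4108 rad.
Area = E·R² = 0.4108 × (22927.8)² ≈ 215951231 km².

215951231 km²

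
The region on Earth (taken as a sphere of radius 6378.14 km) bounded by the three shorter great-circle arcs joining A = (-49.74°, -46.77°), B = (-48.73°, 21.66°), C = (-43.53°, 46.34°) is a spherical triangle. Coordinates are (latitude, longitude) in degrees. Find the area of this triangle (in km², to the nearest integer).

1885473 km²

Side lengths (central angles): a = 0.3104, b = 1.0470, c = 0.7521 rad; semiperimeter s = 1.0548.
By l'Huilier's theorem, tan(E/4) = √[tan(s/2) tan((s−a)/2) tan((s−b)/2) tan((s−c)/2)], giving spherical excess E = 0.0463 rad.
Area = E·R² = 0.0463 × (6378.14)² ≈ 1885473 km².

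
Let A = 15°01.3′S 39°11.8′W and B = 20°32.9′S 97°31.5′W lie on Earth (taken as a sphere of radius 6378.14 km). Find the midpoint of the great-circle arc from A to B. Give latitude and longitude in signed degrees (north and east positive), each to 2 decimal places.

The central angle between A and B is δ = 0.9694 rad.
With f = 0.5, the slerp weights are sin((1−f)δ)/sin δ = 0.5651 and sin(fδ)/sin δ = 0.5651.
Weighted sum of the unit vectors: (0.5651)·(0.7485,-0.6104,-0.2592) + (0.5651)·(-0.1226,-0.9283,-0.3510) = (0.3537, -0.8695, -0.3448).
Converting back: φ = atan2(z, √(x²+y²)) = -20.17°, λ = atan2(y, x) = -67.87°.

-20.17°, -67.87°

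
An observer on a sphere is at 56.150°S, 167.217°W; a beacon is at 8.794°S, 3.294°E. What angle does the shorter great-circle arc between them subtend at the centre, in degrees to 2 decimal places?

114.58°

In radians: φ₁ = -0.9800, φ₂ = -0.1535, Δλ = 170.511° = 2.9760 rad.
Haversine: a = sin²(Δφ/2) + cos φ₁ cos φ₂ sin²(Δλ/2) = 0.1613 + (0.5570)(0.9882)(0.9932) = 0.70799.
Central angle c = 2·arcsin(√a) = 1.99981 rad.
So the angular separation is 114.58°.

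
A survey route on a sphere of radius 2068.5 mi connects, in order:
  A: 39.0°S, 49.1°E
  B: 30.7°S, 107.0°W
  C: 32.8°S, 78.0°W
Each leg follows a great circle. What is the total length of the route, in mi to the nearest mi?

Leg A→B: central angle 1.8646 rad, distance 3857.0 mi.
Leg B→C: central angle 0.4306 rad, distance 890.7 mi.
Total: 3857.0 + 890.7 ≈ 4748 mi.

4748 mi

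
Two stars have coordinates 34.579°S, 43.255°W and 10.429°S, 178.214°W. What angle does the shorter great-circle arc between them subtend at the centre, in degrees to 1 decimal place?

Let φ₁ = -0.6035 rad, φ₂ = -0.1820 rad, and Δλ = -2.3555 rad.
cos c = sin φ₁ sin φ₂ + cos φ₁ cos φ₂ cos Δλ = (-0.5675)(-0.1810) + (0.8233)(0.9835)(-0.7066) = -0.46943,
so c = arccos(-0.46943) = 2.05944 rad.
So the angular separation is 118.0°.

118.0°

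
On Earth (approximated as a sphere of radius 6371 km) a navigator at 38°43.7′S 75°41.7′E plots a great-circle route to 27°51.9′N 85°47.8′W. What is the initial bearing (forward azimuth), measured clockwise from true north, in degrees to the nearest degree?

240°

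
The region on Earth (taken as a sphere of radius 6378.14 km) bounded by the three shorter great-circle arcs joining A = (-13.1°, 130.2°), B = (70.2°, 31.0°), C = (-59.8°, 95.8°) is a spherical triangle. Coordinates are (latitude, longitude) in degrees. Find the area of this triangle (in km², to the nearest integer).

Side lengths (central angles): a = 2.4048, b = 0.9271, c = 1.8400 rad; semiperimeter s = 2.5860.
By l'Huilier's theorem, tan(E/4) = √[tan(s/2) tan((s−a)/2) tan((s−b)/2) tan((s−c)/2)], giving spherical excess E = 1.4138 rad.
Area = E·R² = 1.4138 × (6378.14)² ≈ 57515692 km².

57515692 km²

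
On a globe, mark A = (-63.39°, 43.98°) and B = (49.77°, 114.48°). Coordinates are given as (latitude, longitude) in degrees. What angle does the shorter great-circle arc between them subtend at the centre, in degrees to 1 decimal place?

125.9°

Let φ₁ = -1.1064 rad, φ₂ = 0.8687 rad, and Δλ = 1.2305 rad.
cos c = sin φ₁ sin φ₂ + cos φ₁ cos φ₂ cos Δλ = (-0.8941)(0.7635) + (0.4479)(0.6459)(0.3338) = -0.58602,
so c = arccos(-0.58602) = 2.19694 rad.
So the angular separation is 125.9°.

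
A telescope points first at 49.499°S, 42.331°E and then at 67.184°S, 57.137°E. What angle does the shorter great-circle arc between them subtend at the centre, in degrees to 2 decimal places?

19.20°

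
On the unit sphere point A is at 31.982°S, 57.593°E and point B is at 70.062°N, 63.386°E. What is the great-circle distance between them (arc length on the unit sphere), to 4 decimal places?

With latitudes φ₁ = -31.982°, φ₂ = 70.062° and longitude difference Δλ = 5.793°:
Haversine: a = sin²(Δφ/2) + cos φ₁ cos φ₂ sin²(Δλ/2) = 0.6043 + (0.8482)(0.3410)(0.0026) = 0.60507.
Central angle c = 2·arcsin(√a) = 1.78251 rad.
On the unit sphere the arc length equals the central angle: 1.7825.

1.7825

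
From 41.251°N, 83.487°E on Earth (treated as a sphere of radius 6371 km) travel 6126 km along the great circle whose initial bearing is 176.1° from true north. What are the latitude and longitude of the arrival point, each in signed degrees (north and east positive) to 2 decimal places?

-13.76°, 86.78°

Angular distance δ = d/R = 6126/6371 = 0.96154 rad; initial bearing θ = 3.0735 rad.
sin φ₂ = sin φ₁ cos δ + cos φ₁ sin δ cos θ = (0.6594)(0.5723) + (0.7518)(0.8201)(-0.9977) = -0.2378, so φ₂ = -13.76°.
Δλ = atan2(sin θ sin δ cos φ₁, cos δ − sin φ₁ sin φ₂) = atan2(0.0419, 0.7291) = 3.292°.
λ₂ = 83.487° + 3.292° = 86.78°.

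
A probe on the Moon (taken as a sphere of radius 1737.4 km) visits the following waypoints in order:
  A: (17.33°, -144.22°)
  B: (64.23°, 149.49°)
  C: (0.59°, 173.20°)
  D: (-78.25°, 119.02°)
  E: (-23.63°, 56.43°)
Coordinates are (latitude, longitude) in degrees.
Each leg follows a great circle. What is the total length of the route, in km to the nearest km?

8349 km

Leg A→B: central angle 1.1206 rad, distance 1946.9 km.
Leg B→C: central angle 1.1513 rad, distance 2000.2 km.
Leg C→D: central angle 1.4615 rad, distance 2539.2 km.
Leg D→E: central angle 1.0721 rad, distance 1862.6 km.
Total: 1946.9 + 2000.2 + 2539.2 + 1862.6 ≈ 8349 km.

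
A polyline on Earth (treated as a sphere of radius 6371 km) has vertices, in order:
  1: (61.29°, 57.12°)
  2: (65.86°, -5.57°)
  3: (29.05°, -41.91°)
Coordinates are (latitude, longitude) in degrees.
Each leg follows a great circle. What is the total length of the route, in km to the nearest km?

7793 km

Leg 1→2: central angle 0.4724 rad, distance 3009.4 km.
Leg 2→3: central angle 0.7509 rad, distance 4783.8 km.
Total: 3009.4 + 4783.8 ≈ 7793 km.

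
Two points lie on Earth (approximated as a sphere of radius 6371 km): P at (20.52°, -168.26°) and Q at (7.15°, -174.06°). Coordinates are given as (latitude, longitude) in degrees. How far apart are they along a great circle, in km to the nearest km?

In radians: φ₁ = 0.3581, φ₂ = 0.1248, Δλ = -5.800° = -0.1012 rad.
cos c = sin φ₁ sin φ₂ + cos φ₁ cos φ₂ cos Δλ = (0.3505)(0.1245) + (0.9365)(0.9922)(0.9949) = 0.96814,
so c = arccos(0.96814) = 0.25310 rad.
Distance = R·c = 6371 × 0.2531 ≈ 1613 km.

1613 km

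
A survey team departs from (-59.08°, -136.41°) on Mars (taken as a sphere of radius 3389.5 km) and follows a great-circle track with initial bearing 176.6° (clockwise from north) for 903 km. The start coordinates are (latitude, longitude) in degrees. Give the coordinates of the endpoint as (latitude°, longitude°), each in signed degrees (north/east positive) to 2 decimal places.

Angular distance δ = d/R = 903/3389.5 = 0.26641 rad; initial bearing θ = 3.0823 rad.
sin φ₂ = sin φ₁ cos δ + cos φ₁ sin δ cos θ = (-0.8579)(0.9647) + (0.5138)(0.2633)(-0.9982) = -0.9627, so φ₂ = -74.29°.
Δλ = atan2(sin θ sin δ cos φ₁, cos δ − sin φ₁ sin φ₂) = atan2(0.0080, 0.1389) = 3.307°.
λ₂ = -136.410° + 3.307° = -133.10°.

-74.29°, -133.10°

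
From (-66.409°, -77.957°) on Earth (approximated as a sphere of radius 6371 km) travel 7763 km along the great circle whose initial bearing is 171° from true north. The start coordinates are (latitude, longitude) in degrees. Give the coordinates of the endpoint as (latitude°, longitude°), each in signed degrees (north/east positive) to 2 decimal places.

-43.41°, 90.38°

Angular distance δ = d/R = 7763/6371 = 1.21849 rad; initial bearing θ = 2.9845 rad.
sin φ₂ = sin φ₁ cos δ + cos φ₁ sin δ cos θ = (-0.9164)(0.3451) + (0.4002)(0.9386)(-0.9877) = -0.6872, so φ₂ = -43.41°.
Δλ = atan2(sin θ sin δ cos φ₁, cos δ − sin φ₁ sin φ₂) = atan2(0.0588, -0.2847) = 168.339°.
λ₂ = -77.957° + 168.339° = 90.38°.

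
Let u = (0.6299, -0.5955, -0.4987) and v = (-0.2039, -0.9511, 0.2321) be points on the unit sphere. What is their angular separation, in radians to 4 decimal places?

1.2428 rad

u·v = 0.3222; |u| = 1.0000, |v| = 1.0000.
cos θ = (u·v)/(|u||v|) = 0.3222, so θ = 1.2428 rad.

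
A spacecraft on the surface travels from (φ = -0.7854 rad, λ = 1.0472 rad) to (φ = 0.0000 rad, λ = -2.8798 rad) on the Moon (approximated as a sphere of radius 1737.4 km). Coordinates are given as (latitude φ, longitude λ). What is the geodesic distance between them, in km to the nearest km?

3639 km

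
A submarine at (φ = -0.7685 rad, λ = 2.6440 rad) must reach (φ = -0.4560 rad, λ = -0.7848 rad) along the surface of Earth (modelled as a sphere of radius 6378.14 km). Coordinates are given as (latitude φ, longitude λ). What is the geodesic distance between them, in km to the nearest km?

In radians: φ₁ = -0.7685, φ₂ = -0.4560, Δλ = 163.544° = 2.8544 rad.
cos c = sin φ₁ sin φ₂ + cos φ₁ cos φ₂ cos Δλ = (-0.6951)(-0.4404) + (0.7190)(0.8978)(-0.9590) = -0.31298,
so c = arccos(-0.31298) = 1.88912 rad.
Distance = R·c = 6378.14 × 1.8891 ≈ 12049 km.

12049 km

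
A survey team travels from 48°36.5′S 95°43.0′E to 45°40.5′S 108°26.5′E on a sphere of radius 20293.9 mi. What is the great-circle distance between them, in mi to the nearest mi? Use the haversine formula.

3232 mi

Let φ₁ = -0.8484 rad, φ₂ = -0.7972 rad, and Δλ = 0.2221 rad.
Haversine: a = sin²(Δφ/2) + cos φ₁ cos φ₂ sin²(Δλ/2) = 0.0007 + (0.6612)(0.6987)(0.0123) = 0.00633.
Central angle c = 2·arcsin(√a) = 0.15928 rad.
Distance = R·c = 20293.9 × 0.1593 ≈ 3232 mi.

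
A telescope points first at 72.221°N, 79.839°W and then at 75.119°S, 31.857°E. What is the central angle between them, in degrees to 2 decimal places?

In radians: φ₁ = 1.2605, φ₂ = -1.3111, Δλ = 111.696° = 1.9495 rad.
cos c = sin φ₁ sin φ₂ + cos φ₁ cos φ₂ cos Δλ = (0.9522)(-0.9665) + (0.3053)(0.2568)(-0.3697) = -0.94929,
so c = arccos(-0.94929) = 2.82178 rad.
So the angular separation is 161.68°.

161.68°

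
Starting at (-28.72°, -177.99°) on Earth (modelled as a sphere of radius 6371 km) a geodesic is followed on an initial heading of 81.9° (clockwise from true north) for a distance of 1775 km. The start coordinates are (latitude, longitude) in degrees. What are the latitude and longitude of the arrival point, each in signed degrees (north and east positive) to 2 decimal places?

-25.34°, -160.46°

Angular distance δ = d/R = 1775/6371 = 0.27861 rad; initial bearing θ = 1.4294 rad.
sin φ₂ = sin φ₁ cos δ + cos φ₁ sin δ cos θ = (-0.4805)(0.9614) + (0.8770)(0.2750)(0.1409) = -0.4280, so φ₂ = -25.34°.
Δλ = atan2(sin θ sin δ cos φ₁, cos δ − sin φ₁ sin φ₂) = atan2(0.2388, 0.7558) = 17.533°.
λ₂ = -177.990° + 17.533° = -160.46°.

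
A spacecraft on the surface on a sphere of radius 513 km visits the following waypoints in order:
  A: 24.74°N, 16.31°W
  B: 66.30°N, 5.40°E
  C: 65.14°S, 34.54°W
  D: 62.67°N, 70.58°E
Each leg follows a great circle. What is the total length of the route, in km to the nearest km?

Leg A→B: central angle 0.7636 rad, distance 391.7 km.
Leg B→C: central angle 2.3480 rad, distance 1204.5 km.
Leg C→D: central angle 2.5991 rad, distance 1333.3 km.
Total: 391.7 + 1204.5 + 1333.3 ≈ 2930 km.

2930 km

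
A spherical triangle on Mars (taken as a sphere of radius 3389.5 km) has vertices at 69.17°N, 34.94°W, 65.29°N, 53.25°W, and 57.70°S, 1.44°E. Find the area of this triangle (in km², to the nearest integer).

3430428 km²

Side lengths (central angles): a = 2.2637, b = 2.2614, c = 0.1402 rad; semiperimeter s = 2.3327.
By l'Huilier's theorem, tan(E/4) = √[tan(s/2) tan((s−a)/2) tan((s−b)/2) tan((s−c)/2)], giving spherical excess E = 0.2986 rad.
Area = E·R² = 0.2986 × (3389.5)² ≈ 3430428 km².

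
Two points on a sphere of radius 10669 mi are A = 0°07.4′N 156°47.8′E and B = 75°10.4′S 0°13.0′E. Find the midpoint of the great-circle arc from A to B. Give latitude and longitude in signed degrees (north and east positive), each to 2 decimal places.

-51.33°, 149.23°

Central angle δ = 1.8100 rad. Interpolating on the sphere with fraction f = 0.5:
P = [sin((1−f)δ)·A + sin(fδ)·B] / sin δ = 0.8095·A + 0.8095·B in Cartesian coordinates,
giving P = (-0.5368, 0.3197, -0.7808), i.e. latitude -51.33°, longitude 149.23°.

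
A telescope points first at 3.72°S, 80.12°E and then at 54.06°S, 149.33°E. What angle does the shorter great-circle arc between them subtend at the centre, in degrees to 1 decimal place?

With latitudes φ₁ = -3.720°, φ₂ = -54.060° and longitude difference Δλ = 69.210°:
Haversine: a = sin²(Δφ/2) + cos φ₁ cos φ₂ sin²(Δλ/2) = 0.1809 + (0.9979)(0.5869)(0.3225) = 0.36979.
Central angle c = 2·arcsin(√a) = 1.30734 rad.
So the angular separation is 74.9°.

74.9°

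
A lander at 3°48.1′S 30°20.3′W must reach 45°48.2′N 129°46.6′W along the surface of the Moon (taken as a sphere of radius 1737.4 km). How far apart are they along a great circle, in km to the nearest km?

3011 km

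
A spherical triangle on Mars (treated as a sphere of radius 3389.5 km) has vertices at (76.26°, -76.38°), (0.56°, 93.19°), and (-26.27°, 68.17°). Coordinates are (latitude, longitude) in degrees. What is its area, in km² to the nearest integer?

8669199 km²

Side lengths (central angles): a = 0.6297, b = 2.2186, c = 1.7968 rad; semiperimeter s = 2.3226.
By l'Huilier's theorem, tan(E/4) = √[tan(s/2) tan((s−a)/2) tan((s−b)/2) tan((s−c)/2)], giving spherical excess E = 0.7546 rad.
Area = E·R² = 0.7546 × (3389.5)² ≈ 8669199 km².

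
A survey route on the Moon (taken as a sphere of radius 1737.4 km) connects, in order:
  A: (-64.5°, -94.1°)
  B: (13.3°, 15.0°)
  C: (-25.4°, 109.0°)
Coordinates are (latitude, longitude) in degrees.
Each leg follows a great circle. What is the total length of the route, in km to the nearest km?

6349 km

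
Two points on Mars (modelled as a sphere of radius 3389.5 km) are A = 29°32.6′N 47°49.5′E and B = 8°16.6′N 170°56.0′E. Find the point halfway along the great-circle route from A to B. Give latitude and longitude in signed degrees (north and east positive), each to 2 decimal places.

35.53°, 116.15°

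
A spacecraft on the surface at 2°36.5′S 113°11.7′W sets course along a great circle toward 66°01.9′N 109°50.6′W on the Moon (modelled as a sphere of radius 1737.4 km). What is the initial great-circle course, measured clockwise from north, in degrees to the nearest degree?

1°

Δλ = 3.352° = 0.0585 rad.
y = sin Δλ · cos φ₂ = (0.0585)(0.4062) = 0.0238
x = cos φ₁ sin φ₂ − sin φ₁ cos φ₂ cos Δλ = (0.9990)(0.9138) − (-0.0455)(0.4062)(0.9983) = 0.9313
θ = atan2(y, x) = 1.46°, so the bearing is 1°.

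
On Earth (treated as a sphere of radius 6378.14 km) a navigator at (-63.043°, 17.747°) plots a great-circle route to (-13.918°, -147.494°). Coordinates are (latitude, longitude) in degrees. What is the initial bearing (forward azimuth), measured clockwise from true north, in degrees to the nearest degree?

Δλ = -165.241° = -2.8840 rad.
y = sin Δλ · cos φ₂ = (-0.2548)(0.9706) = -0.2473
x = cos φ₁ sin φ₂ − sin φ₁ cos φ₂ cos Δλ = (0.4533)(-0.2405) − (-0.8913)(0.9706)(-0.9670) = -0.9457
θ = atan2(y, x) = -165.35°; adding 360° gives 195°.

195°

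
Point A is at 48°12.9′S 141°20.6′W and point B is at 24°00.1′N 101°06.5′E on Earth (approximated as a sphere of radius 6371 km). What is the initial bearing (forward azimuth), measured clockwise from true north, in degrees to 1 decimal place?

266.9°

With φ₁ = -0.8415, φ₂ = 0.4189, Δλ = -2.0516 rad, the forward-azimuth formula gives
θ = atan2( sin Δλ cos φ₂ , cos φ₁ sin φ₂ − sin φ₁ cos φ₂ cos Δλ ) = atan2(-0.8100, -0.0440) = -93.11°.
Adding 360° brings this into [0°, 360°): 266.9°.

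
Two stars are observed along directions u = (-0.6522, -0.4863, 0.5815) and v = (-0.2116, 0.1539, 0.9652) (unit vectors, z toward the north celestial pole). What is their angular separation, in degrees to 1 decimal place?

51.4°

u·v = 0.6244; |u| = 1.0000, |v| = 1.0000.
cos θ = (u·v)/(|u||v|) = 0.6244, so θ = 51.4°.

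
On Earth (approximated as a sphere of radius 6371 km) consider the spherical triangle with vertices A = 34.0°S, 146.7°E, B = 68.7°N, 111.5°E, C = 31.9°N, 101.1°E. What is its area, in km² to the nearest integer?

18927645 km²

Side lengths (central angles): a = 0.6507, b = 1.3726, c = 1.8493 rad; semiperimeter s = 1.9363.
By l'Huilier's theorem, tan(E/4) = √[tan(s/2) tan((s−a)/2) tan((s−b)/2) tan((s−c)/2)], giving spherical excess E = 0.4663 rad.
Area = E·R² = 0.4663 × (6371)² ≈ 18927645 km².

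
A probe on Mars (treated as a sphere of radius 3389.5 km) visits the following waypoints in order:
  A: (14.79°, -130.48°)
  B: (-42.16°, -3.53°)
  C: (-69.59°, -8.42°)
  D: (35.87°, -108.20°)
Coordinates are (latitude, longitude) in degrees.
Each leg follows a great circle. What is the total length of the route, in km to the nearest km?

16638 km

Leg A→B: central angle 2.2170 rad, distance 7514.6 km.
Leg B→C: central angle 0.4808 rad, distance 1629.6 km.
Leg C→D: central angle 2.2108 rad, distance 7493.4 km.
Total: 7514.6 + 1629.6 + 7493.4 ≈ 16638 km.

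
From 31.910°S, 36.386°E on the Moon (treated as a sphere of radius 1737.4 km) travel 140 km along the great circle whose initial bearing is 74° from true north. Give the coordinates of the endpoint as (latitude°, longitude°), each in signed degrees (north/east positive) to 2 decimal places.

-30.53°, 41.54°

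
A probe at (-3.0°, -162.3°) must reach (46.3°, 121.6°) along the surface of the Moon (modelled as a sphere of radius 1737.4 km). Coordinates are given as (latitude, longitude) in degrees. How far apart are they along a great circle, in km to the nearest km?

In radians: φ₁ = -0.0524, φ₂ = 0.8081, Δλ = -76.100° = -1.3282 rad.
cos c = sin φ₁ sin φ₂ + cos φ₁ cos φ₂ cos Δλ = (-0.0523)(0.7230) + (0.9986)(0.6909)(0.2402) = 0.12790,
so c = arccos(0.12790) = 1.44254 rad.
Distance = R·c = 1737.4 × 1.4425 ≈ 2506 km.

2506 km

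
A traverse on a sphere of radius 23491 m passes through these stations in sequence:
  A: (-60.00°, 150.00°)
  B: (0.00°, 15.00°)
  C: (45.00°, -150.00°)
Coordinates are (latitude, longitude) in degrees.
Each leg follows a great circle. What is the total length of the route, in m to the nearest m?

Leg A→B: central angle 1.9322 rad, distance 45388.5 m.
Leg B→C: central angle 2.3227 rad, distance 54562.0 m.
Total: 45388.5 + 54562.0 ≈ 99950 m.

99950 m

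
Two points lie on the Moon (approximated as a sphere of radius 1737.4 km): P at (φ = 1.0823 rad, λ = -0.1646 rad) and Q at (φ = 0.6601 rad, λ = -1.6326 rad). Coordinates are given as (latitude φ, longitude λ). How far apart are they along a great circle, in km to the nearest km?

In radians: φ₁ = 1.0823, φ₂ = 0.6601, Δλ = -84.110° = -1.4680 rad.
cos c = sin φ₁ sin φ₂ + cos φ₁ cos φ₂ cos Δλ = (0.8830)(0.6132) + (0.4693)(0.7899)(0.1026) = 0.57952,
so c = arccos(0.57952) = 0.95266 rad.
Distance = R·c = 1737.4 × 0.9527 ≈ 1655 km.

1655 km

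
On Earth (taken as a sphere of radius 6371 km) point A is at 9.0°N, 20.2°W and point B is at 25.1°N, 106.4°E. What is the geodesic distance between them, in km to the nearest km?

13103 km

In radians: φ₁ = 0.1571, φ₂ = 0.4381, Δλ = 126.600° = 2.2096 rad.
cos c = sin φ₁ sin φ₂ + cos φ₁ cos φ₂ cos Δλ = (0.1564)(0.4242) + (0.9877)(0.9056)(-0.5962) = -0.46692,
so c = arccos(-0.46692) = 2.05660 rad.
Distance = R·c = 6371 × 2.0566 ≈ 13103 km.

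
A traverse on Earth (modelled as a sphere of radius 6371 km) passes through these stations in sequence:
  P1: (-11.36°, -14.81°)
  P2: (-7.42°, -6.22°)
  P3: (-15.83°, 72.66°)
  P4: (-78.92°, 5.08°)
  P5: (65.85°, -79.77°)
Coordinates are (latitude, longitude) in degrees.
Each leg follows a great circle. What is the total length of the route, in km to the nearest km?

34424 km

Leg P1→P2: central angle 0.1631 rad, distance 1039.0 km.
Leg P2→P3: central angle 1.3498 rad, distance 8599.4 km.
Leg P3→P4: central angle 1.2258 rad, distance 7809.4 km.
Leg P4→P5: central angle 2.6647 rad, distance 16976.6 km.
Total: 1039.0 + 8599.4 + 7809.4 + 16976.6 ≈ 34424 km.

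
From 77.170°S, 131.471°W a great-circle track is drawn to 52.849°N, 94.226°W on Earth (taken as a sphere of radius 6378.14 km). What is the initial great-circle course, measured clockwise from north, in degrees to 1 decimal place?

Δλ = 37.245° = 0.6500 rad.
y = sin Δλ · cos φ₂ = (0.6052)(0.6039) = 0.3655
x = cos φ₁ sin φ₂ − sin φ₁ cos φ₂ cos Δλ = (0.2221)(0.7970) − (-0.9750)(0.6039)(0.7961) = 0.6457
θ = atan2(y, x) = 29.51°, so the bearing is 29.5°.

29.5°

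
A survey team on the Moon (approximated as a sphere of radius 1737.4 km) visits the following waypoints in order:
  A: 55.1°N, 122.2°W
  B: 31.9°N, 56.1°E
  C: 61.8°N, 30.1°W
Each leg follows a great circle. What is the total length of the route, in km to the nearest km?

Leg A→B: central angle 1.6229 rad, distance 2819.7 km.
Leg B→C: central angle 1.0561 rad, distance 1834.8 km.
Total: 2819.7 + 1834.8 ≈ 4655 km.

4655 km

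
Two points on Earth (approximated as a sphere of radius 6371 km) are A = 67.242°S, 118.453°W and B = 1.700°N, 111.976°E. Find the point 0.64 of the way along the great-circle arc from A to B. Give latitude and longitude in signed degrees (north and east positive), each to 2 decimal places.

-34.28°, 125.37°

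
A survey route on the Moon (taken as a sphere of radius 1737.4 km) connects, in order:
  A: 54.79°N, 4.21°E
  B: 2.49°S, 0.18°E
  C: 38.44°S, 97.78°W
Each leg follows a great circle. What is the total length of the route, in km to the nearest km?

Leg A→B: central angle 1.0014 rad, distance 1739.9 km.
Leg B→C: central angle 1.6522 rad, distance 2870.6 km.
Total: 1739.9 + 2870.6 ≈ 4610 km.

4610 km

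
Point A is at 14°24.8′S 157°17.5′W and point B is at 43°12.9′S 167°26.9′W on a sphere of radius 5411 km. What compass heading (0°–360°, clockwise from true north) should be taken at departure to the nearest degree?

195°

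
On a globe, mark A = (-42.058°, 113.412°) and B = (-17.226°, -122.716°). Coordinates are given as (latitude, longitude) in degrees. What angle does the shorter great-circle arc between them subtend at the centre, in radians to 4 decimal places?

1.7690 rad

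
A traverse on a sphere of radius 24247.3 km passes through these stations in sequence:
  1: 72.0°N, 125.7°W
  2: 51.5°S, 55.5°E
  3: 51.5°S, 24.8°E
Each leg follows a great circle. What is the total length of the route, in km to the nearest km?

75525 km

Leg 1→2: central angle 2.7837 rad, distance 67496.7 km.
Leg 2→3: central angle 0.3311 rad, distance 8028.0 km.
Total: 67496.7 + 8028.0 ≈ 75525 km.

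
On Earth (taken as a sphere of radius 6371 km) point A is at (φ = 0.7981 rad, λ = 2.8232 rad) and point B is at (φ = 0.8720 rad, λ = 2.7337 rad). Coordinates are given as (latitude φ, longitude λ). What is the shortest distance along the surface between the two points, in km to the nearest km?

Let φ₁ = 0.7981 rad, φ₂ = 0.8720 rad, and Δλ = -0.0895 rad.
Haversine: a = sin²(Δφ/2) + cos φ₁ cos φ₂ sin²(Δλ/2) = 0.0014 + (0.6981)(0.6433)(0.0020) = 0.00226.
Central angle c = 2·arcsin(√a) = 0.09519 rad.
Distance = R·c = 6371 × 0.0952 ≈ 606 km.

606 km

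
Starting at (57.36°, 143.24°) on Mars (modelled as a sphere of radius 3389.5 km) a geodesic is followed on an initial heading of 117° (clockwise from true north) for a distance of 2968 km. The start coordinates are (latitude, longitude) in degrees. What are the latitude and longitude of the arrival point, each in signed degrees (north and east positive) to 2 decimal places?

Angular distance δ = d/R = 2968/3389.5 = 0.87565 rad; initial bearing θ = 2.0420 rad.
sin φ₂ = sin φ₁ cos δ + cos φ₁ sin δ cos θ = (0.8421)(0.6405) + (0.5394)(0.7680)(-0.4540) = 0.3513, so φ₂ = 20.57°.
Δλ = atan2(sin θ sin δ cos φ₁, cos δ − sin φ₁ sin φ₂) = atan2(0.3691, 0.3447) = 46.957°.
λ₂ = 143.240° + 46.957° = 190.20° → -169.80° after wrapping to (−180°, 180°].

20.57°, -169.80°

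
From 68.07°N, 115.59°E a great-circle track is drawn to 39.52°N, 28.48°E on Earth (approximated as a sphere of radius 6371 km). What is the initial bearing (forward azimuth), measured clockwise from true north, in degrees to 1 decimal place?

284.7°

With φ₁ = 1.1880, φ₂ = 0.6898, Δλ = -1.5204 rad, the forward-azimuth formula gives
θ = atan2( sin Δλ cos φ₂ , cos φ₁ sin φ₂ − sin φ₁ cos φ₂ cos Δλ ) = atan2(-0.7704, 0.2016) = -75.34°.
Adding 360° brings this into [0°, 360°): 284.7°.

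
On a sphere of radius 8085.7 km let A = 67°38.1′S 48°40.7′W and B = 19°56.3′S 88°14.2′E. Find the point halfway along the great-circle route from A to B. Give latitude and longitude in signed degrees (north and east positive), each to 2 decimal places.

-60.66°, 66.81°

Central angle δ = 1.5167 rad. Interpolating on the sphere with fraction f = 0.5:
P = [sin((1−f)δ)·A + sin(fδ)·B] / sin δ = 0.6887·A + 0.6887·B in Cartesian coordinates,
giving P = (0.1930, 0.4503, -0.8718), i.e. latitude -60.66°, longitude 66.81°.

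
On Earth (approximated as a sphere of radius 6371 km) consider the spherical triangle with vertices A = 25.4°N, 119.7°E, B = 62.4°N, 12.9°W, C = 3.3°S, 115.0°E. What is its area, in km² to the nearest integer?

11814689 km²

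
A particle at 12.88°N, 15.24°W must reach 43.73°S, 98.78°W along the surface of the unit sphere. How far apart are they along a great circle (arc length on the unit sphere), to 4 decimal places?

1.6457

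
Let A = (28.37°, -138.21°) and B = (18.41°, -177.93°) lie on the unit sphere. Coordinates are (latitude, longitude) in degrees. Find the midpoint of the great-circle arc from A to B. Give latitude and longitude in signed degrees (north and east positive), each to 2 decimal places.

Central angle δ = 0.6564 rad. Interpolating on the sphere with fraction f = 0.5:
P = [sin((1−f)δ)·A + sin(fδ)·B] / sin δ = 0.5282·A + 0.5282·B in Cartesian coordinates,
giving P = (-0.8473, -0.3278, 0.4178), i.e. latitude 24.69°, longitude -158.85°.

24.69°, -158.85°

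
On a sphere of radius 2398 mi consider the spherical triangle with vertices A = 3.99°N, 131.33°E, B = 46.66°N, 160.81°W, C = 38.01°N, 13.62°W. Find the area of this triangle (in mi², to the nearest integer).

9334440 mi²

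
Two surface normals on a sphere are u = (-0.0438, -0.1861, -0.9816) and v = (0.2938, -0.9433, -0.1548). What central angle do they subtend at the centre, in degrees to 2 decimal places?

71.66°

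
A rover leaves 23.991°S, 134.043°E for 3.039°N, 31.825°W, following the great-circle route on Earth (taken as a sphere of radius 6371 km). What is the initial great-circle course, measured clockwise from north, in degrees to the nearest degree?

215°

Δλ = -165.868° = -2.8949 rad.
y = sin Δλ · cos φ₂ = (-0.2442)(0.9986) = -0.2438
x = cos φ₁ sin φ₂ − sin φ₁ cos φ₂ cos Δλ = (0.9136)(0.0530) − (-0.4066)(0.9986)(-0.9697) = -0.3453
θ = atan2(y, x) = -144.77°; adding 360° gives 215°.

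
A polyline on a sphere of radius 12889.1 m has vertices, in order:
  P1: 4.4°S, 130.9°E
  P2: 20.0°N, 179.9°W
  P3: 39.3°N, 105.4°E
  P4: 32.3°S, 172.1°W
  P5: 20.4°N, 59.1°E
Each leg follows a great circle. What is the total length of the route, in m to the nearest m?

80474 m

Leg P1→P2: central angle 0.9447 rad, distance 12176.7 m.
Leg P2→P3: central angle 1.1500 rad, distance 14822.1 m.
Leg P3→P4: central angle 1.8267 rad, distance 23543.9 m.
Leg P4→P5: central angle 2.3222 rad, distance 29931.4 m.
Total: 12176.7 + 14822.1 + 23543.9 + 29931.4 ≈ 80474 m.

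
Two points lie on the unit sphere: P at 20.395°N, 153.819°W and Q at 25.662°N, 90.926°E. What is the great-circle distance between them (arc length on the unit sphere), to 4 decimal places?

1.7819

With latitudes φ₁ = 20.395°, φ₂ = 25.662° and longitude difference Δλ = -115.255°:
cos c = sin φ₁ sin φ₂ + cos φ₁ cos φ₂ cos Δλ = (0.3485)(0.4331) + (0.9373)(0.9014)(-0.4266) = -0.20954,
so c = arccos(-0.20954) = 1.78190 rad.
On the unit sphere the arc length equals the central angle: 1.7819.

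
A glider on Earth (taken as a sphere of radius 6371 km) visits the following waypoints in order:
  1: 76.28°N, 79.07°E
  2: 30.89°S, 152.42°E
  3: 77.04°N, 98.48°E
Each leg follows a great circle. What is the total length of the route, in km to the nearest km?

25453 km

Leg 1→2: central angle 2.0269 rad, distance 12913.2 km.
Leg 2→3: central angle 1.9682 rad, distance 12539.4 km.
Total: 12913.2 + 12539.4 ≈ 25453 km.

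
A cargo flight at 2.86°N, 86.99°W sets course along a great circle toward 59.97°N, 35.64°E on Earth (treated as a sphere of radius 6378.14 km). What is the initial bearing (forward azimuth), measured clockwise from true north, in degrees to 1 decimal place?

25.6°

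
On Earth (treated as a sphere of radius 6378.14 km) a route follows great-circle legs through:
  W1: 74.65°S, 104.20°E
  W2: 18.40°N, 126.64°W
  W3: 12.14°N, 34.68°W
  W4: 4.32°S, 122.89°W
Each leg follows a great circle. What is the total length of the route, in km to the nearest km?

32812 km

Leg W1→W2: central angle 2.0522 rad, distance 13089.1 km.
Leg W2→W3: central angle 1.5361 rad, distance 9797.7 km.
Leg W3→W4: central angle 1.5562 rad, distance 9925.6 km.
Total: 13089.1 + 9797.7 + 9925.6 ≈ 32812 km.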